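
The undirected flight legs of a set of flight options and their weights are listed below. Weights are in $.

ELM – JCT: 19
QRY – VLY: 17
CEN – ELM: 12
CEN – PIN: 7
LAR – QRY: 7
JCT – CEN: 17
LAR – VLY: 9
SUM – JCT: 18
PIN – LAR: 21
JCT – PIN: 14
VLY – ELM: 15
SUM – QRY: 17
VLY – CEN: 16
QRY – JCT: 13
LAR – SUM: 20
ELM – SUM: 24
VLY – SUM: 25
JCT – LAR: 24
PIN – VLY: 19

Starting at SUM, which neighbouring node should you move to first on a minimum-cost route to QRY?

Compare a few routes:
SUM - JCT - QRY: 18+13 = 31
SUM - QRY: 17 = 17
SUM - LAR - QRY: 20+7 = 27
Cheapest is SUM - QRY at $17.
So from SUM the first move is to QRY.

QRY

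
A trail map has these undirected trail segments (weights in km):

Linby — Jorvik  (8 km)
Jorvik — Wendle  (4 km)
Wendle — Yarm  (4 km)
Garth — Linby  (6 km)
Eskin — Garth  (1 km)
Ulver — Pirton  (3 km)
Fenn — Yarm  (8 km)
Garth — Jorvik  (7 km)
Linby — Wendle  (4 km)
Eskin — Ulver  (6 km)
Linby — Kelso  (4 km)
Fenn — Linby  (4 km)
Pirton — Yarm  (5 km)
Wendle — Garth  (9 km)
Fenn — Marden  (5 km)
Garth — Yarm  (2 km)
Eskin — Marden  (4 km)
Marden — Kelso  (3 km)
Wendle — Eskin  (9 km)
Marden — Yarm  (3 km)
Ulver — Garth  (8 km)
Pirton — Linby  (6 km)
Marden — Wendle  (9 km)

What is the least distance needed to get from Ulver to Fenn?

13 km

Settle nodes by increasing distance from Ulver:
Ulver: 0
Pirton: 3  (via Ulver)
Eskin: 6  (via Ulver)
Garth: 7  (via Eskin)
Yarm: 8  (via Pirton)
Linby: 9  (via Pirton)
Marden: 10  (via Eskin)
Wendle: 12  (via Yarm)
Kelso: 13  (via Linby)
Fenn: 13  (via Linby)
Shortest route: Ulver–Pirton–Linby–Fenn = 13 km.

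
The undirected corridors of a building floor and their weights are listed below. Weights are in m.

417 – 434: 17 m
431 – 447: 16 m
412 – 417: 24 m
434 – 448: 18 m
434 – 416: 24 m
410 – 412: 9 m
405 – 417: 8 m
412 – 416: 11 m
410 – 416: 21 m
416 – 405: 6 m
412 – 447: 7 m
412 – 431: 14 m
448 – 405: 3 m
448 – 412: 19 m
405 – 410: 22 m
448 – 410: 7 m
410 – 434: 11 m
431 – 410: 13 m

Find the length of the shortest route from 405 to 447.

24 m

Compare a few routes:
405–416–412–447: 6+11+7 = 24
405–448–410–412–447: 3+7+9+7 = 26
Cheapest is 405–416–412–447 at 24 m.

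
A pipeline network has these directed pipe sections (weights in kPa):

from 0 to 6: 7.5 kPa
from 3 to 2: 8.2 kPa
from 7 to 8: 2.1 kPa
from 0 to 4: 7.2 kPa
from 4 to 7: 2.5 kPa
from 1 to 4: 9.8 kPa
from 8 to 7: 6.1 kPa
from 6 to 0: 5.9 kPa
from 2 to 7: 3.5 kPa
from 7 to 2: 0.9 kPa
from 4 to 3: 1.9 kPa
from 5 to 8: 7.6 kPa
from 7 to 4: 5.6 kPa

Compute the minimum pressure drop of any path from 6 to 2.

16.5 kPa

Shortest distances from 6:
6: 0
0: 5.9  (via 6)
4: 13.1  (via 0)
3: 15  (via 4)
7: 15.6  (via 4)
2: 16.5  (via 7)
Shortest route: 6–0–4–7–2 = 16.5 kPa.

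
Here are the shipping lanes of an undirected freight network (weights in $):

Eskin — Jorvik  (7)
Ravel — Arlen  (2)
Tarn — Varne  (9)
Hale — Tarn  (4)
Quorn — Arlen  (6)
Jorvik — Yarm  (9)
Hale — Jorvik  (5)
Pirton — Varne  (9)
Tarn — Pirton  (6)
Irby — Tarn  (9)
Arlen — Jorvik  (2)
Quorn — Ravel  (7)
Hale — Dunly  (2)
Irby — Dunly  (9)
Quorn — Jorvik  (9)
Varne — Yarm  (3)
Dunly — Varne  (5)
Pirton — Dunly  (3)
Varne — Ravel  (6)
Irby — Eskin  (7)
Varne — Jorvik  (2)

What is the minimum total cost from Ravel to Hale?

$9

Compare a few routes:
Ravel → Varne → Dunly → Hale: 6+5+2 = 13
Ravel → Arlen → Jorvik → Varne → Dunly → Hale: 2+2+2+5+2 = 13
Ravel → Arlen → Jorvik → Hale: 2+2+5 = 9
The minimum is $9 via Ravel → Arlen → Jorvik → Hale.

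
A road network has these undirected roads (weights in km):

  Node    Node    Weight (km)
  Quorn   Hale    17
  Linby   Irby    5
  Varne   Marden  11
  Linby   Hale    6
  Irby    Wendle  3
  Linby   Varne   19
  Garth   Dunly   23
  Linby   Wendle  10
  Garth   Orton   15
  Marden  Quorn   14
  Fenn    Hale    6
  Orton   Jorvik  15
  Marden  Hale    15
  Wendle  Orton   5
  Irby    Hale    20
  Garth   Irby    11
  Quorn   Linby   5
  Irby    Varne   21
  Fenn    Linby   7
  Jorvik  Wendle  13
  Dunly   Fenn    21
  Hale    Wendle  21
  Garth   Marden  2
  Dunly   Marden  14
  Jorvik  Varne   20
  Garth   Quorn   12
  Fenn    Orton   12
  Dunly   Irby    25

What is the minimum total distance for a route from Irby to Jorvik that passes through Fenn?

Shortest Irby→Fenn: Irby → Linby → Fenn = 12
Shortest Fenn→Jorvik: Fenn → Orton → Jorvik = 27
Total via Fenn: 12 + 27 = 39 km.

39 km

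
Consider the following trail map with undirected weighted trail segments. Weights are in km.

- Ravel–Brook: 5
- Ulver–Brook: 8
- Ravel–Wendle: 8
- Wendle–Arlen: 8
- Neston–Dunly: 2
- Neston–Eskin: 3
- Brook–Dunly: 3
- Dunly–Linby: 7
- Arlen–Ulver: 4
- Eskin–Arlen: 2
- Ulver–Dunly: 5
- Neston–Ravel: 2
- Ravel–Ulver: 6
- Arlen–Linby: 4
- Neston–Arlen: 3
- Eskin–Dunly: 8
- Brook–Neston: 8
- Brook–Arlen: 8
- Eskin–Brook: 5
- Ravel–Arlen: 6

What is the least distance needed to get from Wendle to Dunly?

Shortest distances from Wendle:
Wendle: 0
Arlen: 8  (via Wendle)
Ravel: 8  (via Wendle)
Eskin: 10  (via Arlen)
Neston: 10  (via Ravel)
Ulver: 12  (via Arlen)
Linby: 12  (via Arlen)
Dunly: 12  (via Neston)
Shortest route: Wendle → Ravel → Neston → Dunly = 12 km.

12 km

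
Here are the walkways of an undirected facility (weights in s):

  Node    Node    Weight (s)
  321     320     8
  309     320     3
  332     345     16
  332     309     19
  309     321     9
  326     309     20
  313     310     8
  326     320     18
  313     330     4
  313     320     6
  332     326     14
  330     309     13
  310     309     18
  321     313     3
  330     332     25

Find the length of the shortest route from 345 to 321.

Settle nodes by increasing distance from 345:
345: 0
332: 16  (via 345)
326: 30  (via 332)
309: 35  (via 332)
320: 38  (via 309)
330: 41  (via 332)
321: 44  (via 309)
Shortest route: 345–332–309–321 = 44 s.

44 s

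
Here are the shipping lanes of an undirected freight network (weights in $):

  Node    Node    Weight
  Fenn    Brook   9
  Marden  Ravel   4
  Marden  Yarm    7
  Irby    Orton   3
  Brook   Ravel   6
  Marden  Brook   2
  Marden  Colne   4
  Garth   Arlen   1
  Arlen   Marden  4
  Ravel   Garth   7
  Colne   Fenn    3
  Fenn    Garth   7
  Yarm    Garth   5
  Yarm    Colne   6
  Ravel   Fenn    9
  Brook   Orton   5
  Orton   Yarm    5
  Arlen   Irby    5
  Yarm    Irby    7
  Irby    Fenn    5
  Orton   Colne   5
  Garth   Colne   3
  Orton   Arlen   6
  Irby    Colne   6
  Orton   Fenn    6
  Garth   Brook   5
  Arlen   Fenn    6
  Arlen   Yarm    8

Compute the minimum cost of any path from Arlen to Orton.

$6

Settle nodes by increasing distance from Arlen:
Arlen: 0
Garth: 1  (via Arlen)
Marden: 4  (via Arlen)
Colne: 4  (via Garth)
Irby: 5  (via Arlen)
Brook: 6  (via Garth)
Orton: 6  (via Arlen)
Shortest route: Arlen → Orton = $6.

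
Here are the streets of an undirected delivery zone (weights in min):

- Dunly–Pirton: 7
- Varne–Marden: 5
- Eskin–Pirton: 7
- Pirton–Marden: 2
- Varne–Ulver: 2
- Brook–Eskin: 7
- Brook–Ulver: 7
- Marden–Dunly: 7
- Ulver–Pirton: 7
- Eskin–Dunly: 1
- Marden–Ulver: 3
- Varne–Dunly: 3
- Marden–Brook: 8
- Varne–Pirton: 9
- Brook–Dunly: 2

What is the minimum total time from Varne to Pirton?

7 min

Running Dijkstra from Varne:
Varne: 0
Ulver: 2  (via Varne)
Dunly: 3  (via Varne)
Eskin: 4  (via Dunly)
Brook: 5  (via Dunly)
Marden: 5  (via Varne)
Pirton: 7  (via Marden)
Shortest route: Varne → Marden → Pirton = 7 min.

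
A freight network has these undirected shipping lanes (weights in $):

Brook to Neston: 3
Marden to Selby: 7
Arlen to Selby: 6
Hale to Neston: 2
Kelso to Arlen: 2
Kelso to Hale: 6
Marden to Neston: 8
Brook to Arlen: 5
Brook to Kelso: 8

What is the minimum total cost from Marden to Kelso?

Settle nodes by increasing distance from Marden:
Marden: 0
Selby: 7  (via Marden)
Neston: 8  (via Marden)
Hale: 10  (via Neston)
Brook: 11  (via Neston)
Arlen: 13  (via Selby)
Kelso: 15  (via Arlen)
Shortest route: Marden–Selby–Arlen–Kelso = $15.

$15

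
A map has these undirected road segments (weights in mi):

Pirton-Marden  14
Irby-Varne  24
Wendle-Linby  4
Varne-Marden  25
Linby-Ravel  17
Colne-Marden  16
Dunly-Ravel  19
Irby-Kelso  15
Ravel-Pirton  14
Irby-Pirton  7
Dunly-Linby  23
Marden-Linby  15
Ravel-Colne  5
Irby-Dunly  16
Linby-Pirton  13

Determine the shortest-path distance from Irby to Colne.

Candidate routes:
Irby - Pirton - Marden - Colne: 7+14+16 = 37
Irby - Pirton - Ravel - Colne: 7+14+5 = 26
Cheapest is Irby - Pirton - Ravel - Colne at 26 mi.

26 mi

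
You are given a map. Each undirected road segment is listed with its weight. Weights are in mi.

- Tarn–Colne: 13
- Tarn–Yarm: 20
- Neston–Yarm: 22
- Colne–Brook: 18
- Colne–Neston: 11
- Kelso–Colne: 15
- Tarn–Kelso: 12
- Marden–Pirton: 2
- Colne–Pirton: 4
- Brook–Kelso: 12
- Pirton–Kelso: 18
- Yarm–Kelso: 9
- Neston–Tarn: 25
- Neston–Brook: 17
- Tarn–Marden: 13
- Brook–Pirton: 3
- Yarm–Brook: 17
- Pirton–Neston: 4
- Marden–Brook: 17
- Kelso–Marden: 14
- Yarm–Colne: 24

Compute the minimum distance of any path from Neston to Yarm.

22 mi

Enumerating some paths:
Neston - Pirton - Brook - Yarm: 4+3+17 = 24
Neston - Pirton - Brook - Kelso - Yarm: 4+3+12+9 = 28
Neston - Yarm: 22 = 22
Cheapest is Neston - Yarm at 22 mi.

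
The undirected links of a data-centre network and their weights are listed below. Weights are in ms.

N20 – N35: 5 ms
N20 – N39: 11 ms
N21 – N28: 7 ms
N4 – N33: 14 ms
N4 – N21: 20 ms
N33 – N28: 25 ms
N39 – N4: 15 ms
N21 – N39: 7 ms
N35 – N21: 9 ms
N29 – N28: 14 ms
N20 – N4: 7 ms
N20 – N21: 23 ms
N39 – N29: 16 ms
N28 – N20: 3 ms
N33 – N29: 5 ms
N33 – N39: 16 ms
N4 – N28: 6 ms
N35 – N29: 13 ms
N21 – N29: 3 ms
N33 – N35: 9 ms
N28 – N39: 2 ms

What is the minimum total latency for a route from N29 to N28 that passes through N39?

12 ms

Best N29 to N39: N29 → N21 → N39 costing 10
Best N39 to N28: N39 → N28 costing 2
Total via N39: 10 + 2 = 12 ms.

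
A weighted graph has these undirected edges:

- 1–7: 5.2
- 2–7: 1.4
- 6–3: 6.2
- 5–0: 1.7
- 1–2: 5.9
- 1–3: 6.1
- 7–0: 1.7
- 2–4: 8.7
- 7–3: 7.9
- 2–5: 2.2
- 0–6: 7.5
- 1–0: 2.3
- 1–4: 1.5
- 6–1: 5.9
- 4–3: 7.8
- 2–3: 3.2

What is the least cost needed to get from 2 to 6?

Enumerating some paths:
2–7–0–6: 1.4+1.7+7.5 = 10.6
2–3–6: 3.2+6.2 = 9.4
Cheapest is 2–3–6 at 9.4.

9.4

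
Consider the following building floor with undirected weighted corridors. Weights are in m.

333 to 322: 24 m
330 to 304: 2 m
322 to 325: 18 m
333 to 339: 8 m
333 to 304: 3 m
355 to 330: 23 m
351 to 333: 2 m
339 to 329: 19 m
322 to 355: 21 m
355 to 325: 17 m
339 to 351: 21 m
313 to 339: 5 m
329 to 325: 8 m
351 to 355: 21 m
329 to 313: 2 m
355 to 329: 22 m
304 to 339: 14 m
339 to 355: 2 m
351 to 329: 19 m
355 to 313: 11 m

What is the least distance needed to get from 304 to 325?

26 m

Enumerating some paths:
304–333–339–313–329–325: 3+8+5+2+8 = 26
304–339–313–329–325: 14+5+2+8 = 29
Cheapest is 304–333–339–313–329–325 at 26 m.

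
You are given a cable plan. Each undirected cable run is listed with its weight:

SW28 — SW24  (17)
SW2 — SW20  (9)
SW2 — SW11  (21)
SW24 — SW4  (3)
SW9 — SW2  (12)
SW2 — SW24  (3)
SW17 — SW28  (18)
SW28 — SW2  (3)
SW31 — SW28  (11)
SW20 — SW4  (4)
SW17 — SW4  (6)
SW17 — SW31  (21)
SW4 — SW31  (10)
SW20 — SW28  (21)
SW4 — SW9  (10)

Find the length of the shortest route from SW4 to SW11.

27

Compare a few routes:
SW4–SW24–SW2–SW11: 3+3+21 = 27
SW4–SW20–SW2–SW11: 4+9+21 = 34
The minimum is 27 via SW4–SW24–SW2–SW11.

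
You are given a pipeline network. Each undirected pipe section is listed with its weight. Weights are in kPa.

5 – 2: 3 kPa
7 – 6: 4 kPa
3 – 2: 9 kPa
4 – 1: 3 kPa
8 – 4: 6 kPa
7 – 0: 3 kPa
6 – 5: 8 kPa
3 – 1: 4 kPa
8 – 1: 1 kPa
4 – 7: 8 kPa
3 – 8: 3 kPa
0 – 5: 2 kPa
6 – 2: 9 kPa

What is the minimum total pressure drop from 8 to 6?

16 kPa

Candidate routes:
8 → 1 → 4 → 7 → 6: 1+3+8+4 = 16
8 → 4 → 7 → 6: 6+8+4 = 18
8 → 3 → 2 → 6: 3+9+9 = 21
The minimum is 16 kPa via 8 → 1 → 4 → 7 → 6.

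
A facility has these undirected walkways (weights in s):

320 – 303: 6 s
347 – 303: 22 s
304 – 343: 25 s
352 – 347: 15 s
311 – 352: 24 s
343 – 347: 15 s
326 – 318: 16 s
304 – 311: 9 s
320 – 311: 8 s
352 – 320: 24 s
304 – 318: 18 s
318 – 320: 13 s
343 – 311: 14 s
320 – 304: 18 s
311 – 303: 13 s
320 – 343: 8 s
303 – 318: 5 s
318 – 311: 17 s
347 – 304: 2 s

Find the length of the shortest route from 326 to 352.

51 s

Running Dijkstra from 326:
326: 0
318: 16  (via 326)
303: 21  (via 318)
320: 27  (via 303)
311: 33  (via 318)
304: 34  (via 318)
343: 35  (via 320)
347: 36  (via 304)
352: 51  (via 320)
Shortest route: 326–318–303–320–352 = 51 s.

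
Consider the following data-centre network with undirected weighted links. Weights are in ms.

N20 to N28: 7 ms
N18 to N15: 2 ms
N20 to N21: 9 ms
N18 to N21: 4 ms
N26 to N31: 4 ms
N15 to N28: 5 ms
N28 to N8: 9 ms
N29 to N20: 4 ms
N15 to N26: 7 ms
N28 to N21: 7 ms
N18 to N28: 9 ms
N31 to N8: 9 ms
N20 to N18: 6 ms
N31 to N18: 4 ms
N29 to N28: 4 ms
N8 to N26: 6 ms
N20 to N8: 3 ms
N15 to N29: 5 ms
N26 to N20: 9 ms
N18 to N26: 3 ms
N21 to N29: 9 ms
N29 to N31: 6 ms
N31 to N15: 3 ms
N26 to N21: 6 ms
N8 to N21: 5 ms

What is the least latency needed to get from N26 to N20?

Compare a few routes:
N26–N20: 9 = 9
N26–N18–N15–N29–N20: 3+2+5+4 = 14
N26–N21–N8–N20: 6+5+3 = 14
The minimum is 9 ms via N26–N20.

9 ms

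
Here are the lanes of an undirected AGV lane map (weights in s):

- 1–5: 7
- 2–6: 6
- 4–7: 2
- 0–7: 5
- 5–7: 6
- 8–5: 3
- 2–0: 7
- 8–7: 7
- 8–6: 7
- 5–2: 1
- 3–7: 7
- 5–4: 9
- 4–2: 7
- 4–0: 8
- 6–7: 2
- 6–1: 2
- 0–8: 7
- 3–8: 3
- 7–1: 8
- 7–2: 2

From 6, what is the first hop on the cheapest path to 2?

Compare a few routes:
6–2: 6 = 6
6–7–2: 2+2 = 4
6–7–5–2: 2+6+1 = 9
Cheapest is 6–7–2 at 4 s.
So from 6 the first move is to 7.

7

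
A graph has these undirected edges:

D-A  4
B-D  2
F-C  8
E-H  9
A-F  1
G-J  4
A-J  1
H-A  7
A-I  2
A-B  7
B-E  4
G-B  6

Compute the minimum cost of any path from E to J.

11

Enumerating some paths:
E–B–A–J: 4+7+1 = 12
E–B–D–A–J: 4+2+4+1 = 11
The minimum is 11 via E–B–D–A–J.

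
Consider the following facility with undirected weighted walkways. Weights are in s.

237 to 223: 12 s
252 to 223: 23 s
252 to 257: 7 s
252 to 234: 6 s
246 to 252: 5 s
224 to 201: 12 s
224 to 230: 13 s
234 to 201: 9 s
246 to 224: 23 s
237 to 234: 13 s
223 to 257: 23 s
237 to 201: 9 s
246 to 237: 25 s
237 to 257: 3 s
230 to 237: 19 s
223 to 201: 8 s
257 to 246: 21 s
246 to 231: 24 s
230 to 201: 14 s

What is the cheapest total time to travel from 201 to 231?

44 s

Compare a few routes:
201–237–234–252–246–231: 9+13+6+5+24 = 57
201–237–257–246–231: 9+3+21+24 = 57
201–234–252–246–231: 9+6+5+24 = 44
201–237–257–252–246–231: 9+3+7+5+24 = 48
Cheapest is 201–234–252–246–231 at 44 s.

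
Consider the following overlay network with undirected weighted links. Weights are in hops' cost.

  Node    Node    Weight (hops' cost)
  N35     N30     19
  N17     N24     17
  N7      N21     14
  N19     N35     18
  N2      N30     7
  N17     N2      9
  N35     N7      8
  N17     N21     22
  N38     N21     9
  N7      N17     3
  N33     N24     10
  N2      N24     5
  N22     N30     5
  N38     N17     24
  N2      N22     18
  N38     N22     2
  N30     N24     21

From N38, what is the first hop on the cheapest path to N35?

Enumerating some paths:
N38 - N22 - N30 - N35: 2+5+19 = 26
N38 - N22 - N30 - N2 - N17 - N7 - N35: 2+5+7+9+3+8 = 34
N38 - N17 - N7 - N35: 24+3+8 = 35
N38 - N21 - N7 - N35: 9+14+8 = 31
The minimum is 26 hops' cost via N38 - N22 - N30 - N35.
So from N38 the first move is to N22.

N22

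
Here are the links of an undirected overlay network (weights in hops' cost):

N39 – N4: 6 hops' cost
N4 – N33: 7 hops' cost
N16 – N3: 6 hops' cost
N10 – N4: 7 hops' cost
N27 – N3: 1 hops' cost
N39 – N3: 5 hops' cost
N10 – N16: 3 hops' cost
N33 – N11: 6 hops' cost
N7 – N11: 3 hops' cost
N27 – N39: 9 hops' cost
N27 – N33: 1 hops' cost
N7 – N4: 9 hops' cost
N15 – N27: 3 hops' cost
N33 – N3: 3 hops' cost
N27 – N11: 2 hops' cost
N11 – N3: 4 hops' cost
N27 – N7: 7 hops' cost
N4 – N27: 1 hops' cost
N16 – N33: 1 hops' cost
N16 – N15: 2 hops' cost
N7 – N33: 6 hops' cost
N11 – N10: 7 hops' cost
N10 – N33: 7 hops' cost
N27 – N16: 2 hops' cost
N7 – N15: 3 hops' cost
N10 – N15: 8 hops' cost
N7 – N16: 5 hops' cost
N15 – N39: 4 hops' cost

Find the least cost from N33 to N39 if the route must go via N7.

13 hops' cost

Best N33 to N7: N33 → N7 costing 6
Shortest N7→N39: N7 → N15 → N39 = 7
Total via N7: 6 + 7 = 13 hops' cost.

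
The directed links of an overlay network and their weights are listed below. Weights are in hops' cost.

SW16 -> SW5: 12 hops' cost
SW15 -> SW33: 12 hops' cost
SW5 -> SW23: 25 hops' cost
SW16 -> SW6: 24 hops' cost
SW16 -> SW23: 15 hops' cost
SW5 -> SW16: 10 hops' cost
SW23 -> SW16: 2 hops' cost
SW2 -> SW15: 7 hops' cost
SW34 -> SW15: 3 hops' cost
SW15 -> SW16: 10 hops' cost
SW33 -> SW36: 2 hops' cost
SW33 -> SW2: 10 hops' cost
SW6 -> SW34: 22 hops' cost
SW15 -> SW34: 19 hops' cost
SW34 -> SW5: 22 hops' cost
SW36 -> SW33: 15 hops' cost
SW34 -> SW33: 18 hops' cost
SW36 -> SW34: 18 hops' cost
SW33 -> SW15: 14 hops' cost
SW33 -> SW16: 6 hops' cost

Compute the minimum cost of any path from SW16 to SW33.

Running Dijkstra from SW16:
SW16: 0
SW5: 12  (via SW16)
SW23: 15  (via SW16)
SW6: 24  (via SW16)
SW34: 46  (via SW6)
SW15: 49  (via SW34)
SW33: 61  (via SW15)
Shortest route: SW16–SW6–SW34–SW15–SW33 = 61 hops' cost.

61 hops' cost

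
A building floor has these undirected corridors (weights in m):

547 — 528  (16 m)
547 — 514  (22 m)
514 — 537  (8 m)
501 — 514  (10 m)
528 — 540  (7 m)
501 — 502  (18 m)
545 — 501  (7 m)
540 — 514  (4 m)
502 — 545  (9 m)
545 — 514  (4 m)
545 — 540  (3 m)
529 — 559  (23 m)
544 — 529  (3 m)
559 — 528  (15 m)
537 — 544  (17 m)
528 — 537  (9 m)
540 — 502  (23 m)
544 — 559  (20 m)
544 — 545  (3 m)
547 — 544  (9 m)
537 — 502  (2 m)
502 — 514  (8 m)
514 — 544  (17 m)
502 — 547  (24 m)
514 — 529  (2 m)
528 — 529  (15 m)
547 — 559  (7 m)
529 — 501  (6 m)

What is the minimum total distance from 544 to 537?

13 m

Running Dijkstra from 544:
544: 0
545: 3  (via 544)
529: 3  (via 544)
514: 5  (via 529)
540: 6  (via 545)
501: 9  (via 529)
547: 9  (via 544)
502: 12  (via 545)
528: 13  (via 540)
537: 13  (via 514)
Shortest route: 544 → 529 → 514 → 537 = 13 m.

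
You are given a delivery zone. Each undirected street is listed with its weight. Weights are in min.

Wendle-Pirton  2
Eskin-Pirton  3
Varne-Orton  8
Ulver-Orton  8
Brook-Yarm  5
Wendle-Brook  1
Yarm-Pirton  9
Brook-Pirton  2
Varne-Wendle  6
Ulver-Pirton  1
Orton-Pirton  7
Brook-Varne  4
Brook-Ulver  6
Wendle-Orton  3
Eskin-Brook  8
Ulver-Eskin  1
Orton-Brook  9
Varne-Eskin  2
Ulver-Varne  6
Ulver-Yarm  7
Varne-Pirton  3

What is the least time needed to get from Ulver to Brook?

Compare a few routes:
Ulver → Pirton → Brook: 1+2 = 3
Ulver → Pirton → Wendle → Brook: 1+2+1 = 4
Cheapest is Ulver → Pirton → Brook at 3 min.

3 min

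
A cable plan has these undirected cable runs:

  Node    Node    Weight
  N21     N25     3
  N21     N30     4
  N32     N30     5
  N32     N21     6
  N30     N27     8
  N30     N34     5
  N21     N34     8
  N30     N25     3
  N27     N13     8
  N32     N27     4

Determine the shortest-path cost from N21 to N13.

Shortest distances from N21:
N21: 0
N25: 3  (via N21)
N30: 4  (via N21)
N32: 6  (via N21)
N34: 8  (via N21)
N27: 10  (via N32)
N13: 18  (via N27)
Shortest route: N21 → N32 → N27 → N13 = 18.

18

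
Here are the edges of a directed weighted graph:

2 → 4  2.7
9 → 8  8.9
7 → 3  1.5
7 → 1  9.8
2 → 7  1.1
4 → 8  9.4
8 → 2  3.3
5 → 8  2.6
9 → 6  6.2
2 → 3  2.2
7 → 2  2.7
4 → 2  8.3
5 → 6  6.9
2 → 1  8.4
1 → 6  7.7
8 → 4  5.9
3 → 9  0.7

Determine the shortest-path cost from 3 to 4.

15.5

Enumerating some paths:
3 → 9 → 8 → 4: 0.7+8.9+5.9 = 15.5
3 → 9 → 8 → 2 → 4: 0.7+8.9+3.3+2.7 = 15.6
The minimum is 15.5 via 3 → 9 → 8 → 4.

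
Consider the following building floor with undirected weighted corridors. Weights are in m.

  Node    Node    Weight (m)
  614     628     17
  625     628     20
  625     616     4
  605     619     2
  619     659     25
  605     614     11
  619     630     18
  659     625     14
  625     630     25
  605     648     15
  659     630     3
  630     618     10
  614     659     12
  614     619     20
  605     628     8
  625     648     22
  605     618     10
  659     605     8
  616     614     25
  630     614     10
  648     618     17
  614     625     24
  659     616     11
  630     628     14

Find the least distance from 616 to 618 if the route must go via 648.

43 m

Shortest 616→648: 616 → 625 → 648 = 26
Best 648 to 618: 648 → 618 costing 17
Total via 648: 26 + 17 = 43 m.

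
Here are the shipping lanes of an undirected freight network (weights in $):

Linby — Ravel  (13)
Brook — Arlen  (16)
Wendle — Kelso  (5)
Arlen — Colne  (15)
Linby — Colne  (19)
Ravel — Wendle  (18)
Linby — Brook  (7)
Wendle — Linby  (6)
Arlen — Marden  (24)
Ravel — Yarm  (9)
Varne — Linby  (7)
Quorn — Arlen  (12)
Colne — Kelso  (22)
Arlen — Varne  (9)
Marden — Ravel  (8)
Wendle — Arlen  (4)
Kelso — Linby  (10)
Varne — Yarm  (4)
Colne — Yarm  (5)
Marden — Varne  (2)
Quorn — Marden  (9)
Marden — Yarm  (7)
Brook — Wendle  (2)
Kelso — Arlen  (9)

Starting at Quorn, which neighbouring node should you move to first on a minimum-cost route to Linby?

Compare a few routes:
Quorn–Marden–Varne–Linby: 9+2+7 = 18
Quorn–Arlen–Wendle–Linby: 12+4+6 = 22
The minimum is $18 via Quorn–Marden–Varne–Linby.
So from Quorn the first move is to Marden.

Marden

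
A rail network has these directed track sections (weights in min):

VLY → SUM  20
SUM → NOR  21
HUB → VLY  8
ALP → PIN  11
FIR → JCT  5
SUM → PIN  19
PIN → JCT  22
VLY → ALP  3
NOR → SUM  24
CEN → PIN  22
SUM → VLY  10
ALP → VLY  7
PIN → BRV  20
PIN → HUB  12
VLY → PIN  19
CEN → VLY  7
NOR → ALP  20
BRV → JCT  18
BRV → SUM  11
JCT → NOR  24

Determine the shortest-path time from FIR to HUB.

72 min

Running Dijkstra from FIR:
FIR: 0
JCT: 5  (via FIR)
NOR: 29  (via JCT)
ALP: 49  (via NOR)
SUM: 53  (via NOR)
VLY: 56  (via ALP)
PIN: 60  (via ALP)
HUB: 72  (via PIN)
Shortest route: FIR → JCT → NOR → ALP → PIN → HUB = 72 min.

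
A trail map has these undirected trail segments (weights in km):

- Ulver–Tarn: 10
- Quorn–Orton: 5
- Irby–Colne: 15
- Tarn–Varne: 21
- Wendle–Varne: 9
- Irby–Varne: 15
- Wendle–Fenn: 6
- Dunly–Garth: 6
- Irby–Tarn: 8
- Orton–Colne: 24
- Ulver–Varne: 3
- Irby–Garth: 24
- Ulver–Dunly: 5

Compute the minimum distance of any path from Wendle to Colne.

Enumerating some paths:
Wendle - Varne - Ulver - Dunly - Garth - Irby - Colne: 9+3+5+6+24+15 = 62
Wendle - Varne - Tarn - Irby - Colne: 9+21+8+15 = 53
Wendle - Varne - Irby - Colne: 9+15+15 = 39
Wendle - Varne - Ulver - Tarn - Irby - Colne: 9+3+10+8+15 = 45
The minimum is 39 km via Wendle - Varne - Irby - Colne.

39 km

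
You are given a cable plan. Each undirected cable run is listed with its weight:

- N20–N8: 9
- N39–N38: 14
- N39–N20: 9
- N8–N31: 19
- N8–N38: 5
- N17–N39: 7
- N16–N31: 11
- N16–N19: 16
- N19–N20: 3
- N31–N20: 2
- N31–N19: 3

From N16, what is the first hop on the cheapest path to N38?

Compare a few routes:
N16 → N31 → N20 → N8 → N38: 11+2+9+5 = 27
N16 → N31 → N19 → N20 → N8 → N38: 11+3+3+9+5 = 31
N16 → N19 → N20 → N8 → N38: 16+3+9+5 = 33
The minimum is 27 via N16 → N31 → N20 → N8 → N38.
So from N16 the first move is to N31.

N31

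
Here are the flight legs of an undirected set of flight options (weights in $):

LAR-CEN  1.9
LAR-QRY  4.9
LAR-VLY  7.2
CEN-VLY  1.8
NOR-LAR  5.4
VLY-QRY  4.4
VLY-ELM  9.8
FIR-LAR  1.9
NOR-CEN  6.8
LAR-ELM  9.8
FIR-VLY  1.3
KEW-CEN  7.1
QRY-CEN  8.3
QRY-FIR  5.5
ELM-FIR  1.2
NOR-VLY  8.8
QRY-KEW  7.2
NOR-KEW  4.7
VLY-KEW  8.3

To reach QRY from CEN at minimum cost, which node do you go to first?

VLY

Compare a few routes:
CEN → LAR → QRY: 1.9+4.9 = 6.8
CEN → VLY → QRY: 1.8+4.4 = 6.2
The minimum is $6.2 via CEN → VLY → QRY.
So from CEN the first move is to VLY.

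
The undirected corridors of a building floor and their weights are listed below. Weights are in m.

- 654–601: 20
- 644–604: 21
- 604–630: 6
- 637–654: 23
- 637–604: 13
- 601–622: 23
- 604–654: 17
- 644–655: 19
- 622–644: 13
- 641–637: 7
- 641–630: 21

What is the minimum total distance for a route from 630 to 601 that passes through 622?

63 m

Best 630 to 622: 630 → 604 → 644 → 622 costing 40
Best 622 to 601: 622 → 601 costing 23
Total via 622: 40 + 23 = 63 m.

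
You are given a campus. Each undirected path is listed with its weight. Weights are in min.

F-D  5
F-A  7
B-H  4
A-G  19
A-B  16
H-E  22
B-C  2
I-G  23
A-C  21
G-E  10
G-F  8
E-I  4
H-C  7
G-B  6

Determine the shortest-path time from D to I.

27 min

Compare a few routes:
D–F–G–E–I: 5+8+10+4 = 27
D–F–A–B–G–E–I: 5+7+16+6+10+4 = 48
D–F–A–G–E–I: 5+7+19+10+4 = 45
D–F–G–I: 5+8+23 = 36
The minimum is 27 min via D–F–G–E–I.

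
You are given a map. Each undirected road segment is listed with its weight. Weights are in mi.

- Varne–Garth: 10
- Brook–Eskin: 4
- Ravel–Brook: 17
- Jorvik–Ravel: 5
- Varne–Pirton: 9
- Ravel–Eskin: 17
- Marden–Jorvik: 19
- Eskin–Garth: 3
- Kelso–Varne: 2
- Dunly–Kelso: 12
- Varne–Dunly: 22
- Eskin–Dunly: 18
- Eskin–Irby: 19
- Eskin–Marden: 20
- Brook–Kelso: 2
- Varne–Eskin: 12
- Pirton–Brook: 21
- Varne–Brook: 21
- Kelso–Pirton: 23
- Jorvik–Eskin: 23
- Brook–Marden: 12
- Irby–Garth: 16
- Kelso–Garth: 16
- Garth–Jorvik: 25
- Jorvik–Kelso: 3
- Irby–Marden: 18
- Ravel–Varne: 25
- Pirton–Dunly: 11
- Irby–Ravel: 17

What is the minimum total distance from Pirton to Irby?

Compare a few routes:
Pirton → Varne → Garth → Irby: 9+10+16 = 35
Pirton → Varne → Kelso → Brook → Eskin → Irby: 9+2+2+4+19 = 36
Pirton → Varne → Kelso → Jorvik → Ravel → Irby: 9+2+3+5+17 = 36
Pirton → Varne → Kelso → Brook → Eskin → Garth → Irby: 9+2+2+4+3+16 = 36
Cheapest is Pirton → Varne → Garth → Irby at 35 mi.

35 mi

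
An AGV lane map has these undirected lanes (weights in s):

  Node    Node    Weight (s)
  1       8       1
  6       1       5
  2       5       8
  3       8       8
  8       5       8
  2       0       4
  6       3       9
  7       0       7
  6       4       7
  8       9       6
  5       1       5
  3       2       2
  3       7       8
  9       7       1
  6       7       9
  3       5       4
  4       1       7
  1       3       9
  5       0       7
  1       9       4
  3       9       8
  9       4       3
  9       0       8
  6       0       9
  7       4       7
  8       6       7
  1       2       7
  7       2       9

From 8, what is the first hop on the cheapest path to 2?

Compare a few routes:
8 - 3 - 2: 8+2 = 10
8 - 1 - 2: 1+7 = 8
The minimum is 8 s via 8 - 1 - 2.
So from 8 the first move is to 1.

1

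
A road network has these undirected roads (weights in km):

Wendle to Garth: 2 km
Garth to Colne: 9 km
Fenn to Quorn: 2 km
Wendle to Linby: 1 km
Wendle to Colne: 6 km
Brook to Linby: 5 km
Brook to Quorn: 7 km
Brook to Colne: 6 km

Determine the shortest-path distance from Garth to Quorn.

15 km

Running Dijkstra from Garth:
Garth: 0
Wendle: 2  (via Garth)
Linby: 3  (via Wendle)
Brook: 8  (via Linby)
Colne: 8  (via Wendle)
Quorn: 15  (via Brook)
Shortest route: Garth → Wendle → Linby → Brook → Quorn = 15 km.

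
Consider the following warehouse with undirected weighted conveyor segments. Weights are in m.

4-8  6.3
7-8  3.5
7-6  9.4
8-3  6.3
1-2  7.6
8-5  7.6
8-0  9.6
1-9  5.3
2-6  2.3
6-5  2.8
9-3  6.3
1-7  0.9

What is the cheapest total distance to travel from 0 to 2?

Enumerating some paths:
0 → 8 → 7 → 6 → 2: 9.6+3.5+9.4+2.3 = 24.8
0 → 8 → 5 → 6 → 2: 9.6+7.6+2.8+2.3 = 22.3
0 → 8 → 7 → 1 → 2: 9.6+3.5+0.9+7.6 = 21.6
Cheapest is 0 → 8 → 7 → 1 → 2 at 21.6 m.

21.6 m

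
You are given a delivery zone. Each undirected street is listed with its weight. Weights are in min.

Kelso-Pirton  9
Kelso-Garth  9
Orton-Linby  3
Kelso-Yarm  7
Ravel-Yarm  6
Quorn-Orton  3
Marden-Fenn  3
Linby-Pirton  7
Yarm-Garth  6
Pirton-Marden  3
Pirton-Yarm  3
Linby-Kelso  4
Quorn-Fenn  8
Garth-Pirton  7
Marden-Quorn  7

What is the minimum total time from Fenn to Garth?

13 min

Compare a few routes:
Fenn–Marden–Pirton–Yarm–Garth: 3+3+3+6 = 15
Fenn–Marden–Pirton–Garth: 3+3+7 = 13
Cheapest is Fenn–Marden–Pirton–Garth at 13 min.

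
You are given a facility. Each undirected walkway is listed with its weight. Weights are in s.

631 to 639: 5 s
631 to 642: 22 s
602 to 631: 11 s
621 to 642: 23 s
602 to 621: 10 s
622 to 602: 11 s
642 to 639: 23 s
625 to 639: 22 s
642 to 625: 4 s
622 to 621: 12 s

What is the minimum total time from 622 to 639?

27 s

Enumerating some paths:
622–602–631–639: 11+11+5 = 27
622–621–602–631–639: 12+10+11+5 = 38
622–621–642–639: 12+23+23 = 58
The minimum is 27 s via 622–602–631–639.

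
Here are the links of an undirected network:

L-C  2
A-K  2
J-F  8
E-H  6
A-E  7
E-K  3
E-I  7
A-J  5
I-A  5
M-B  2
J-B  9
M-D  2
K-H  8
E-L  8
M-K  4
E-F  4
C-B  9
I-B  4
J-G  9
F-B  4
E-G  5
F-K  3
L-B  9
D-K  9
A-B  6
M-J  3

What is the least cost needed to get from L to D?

13

Compare a few routes:
L → C → B → M → D: 2+9+2+2 = 15
L → E → K → M → D: 8+3+4+2 = 17
L → B → M → D: 9+2+2 = 13
Cheapest is L → B → M → D at 13.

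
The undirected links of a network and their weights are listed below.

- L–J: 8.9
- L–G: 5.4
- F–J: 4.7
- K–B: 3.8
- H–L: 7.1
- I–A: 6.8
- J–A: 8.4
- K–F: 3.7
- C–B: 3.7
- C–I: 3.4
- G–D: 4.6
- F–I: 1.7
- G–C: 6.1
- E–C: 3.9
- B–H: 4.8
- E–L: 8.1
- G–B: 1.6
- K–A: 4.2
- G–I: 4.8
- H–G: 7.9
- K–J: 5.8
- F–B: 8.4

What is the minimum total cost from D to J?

Settle nodes by increasing distance from D:
D: 0
G: 4.6  (via D)
B: 6.2  (via G)
I: 9.4  (via G)
C: 9.9  (via B)
K: 10  (via B)
L: 10  (via G)
H: 11  (via B)
F: 11.1  (via I)
E: 13.8  (via C)
A: 14.2  (via K)
J: 15.8  (via K)
Shortest route: D → G → B → K → J = 15.8.

15.8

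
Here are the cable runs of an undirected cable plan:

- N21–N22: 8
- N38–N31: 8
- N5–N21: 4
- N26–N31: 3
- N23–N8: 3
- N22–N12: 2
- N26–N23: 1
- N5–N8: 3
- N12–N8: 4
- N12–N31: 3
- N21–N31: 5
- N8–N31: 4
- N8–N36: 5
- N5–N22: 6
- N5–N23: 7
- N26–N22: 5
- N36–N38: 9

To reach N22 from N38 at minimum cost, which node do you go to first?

Candidate routes:
N38 → N31 → N12 → N22: 8+3+2 = 13
N38 → N31 → N26 → N22: 8+3+5 = 16
N38 → N36 → N8 → N12 → N22: 9+5+4+2 = 20
N38 → N31 → N8 → N12 → N22: 8+4+4+2 = 18
The minimum is 13 via N38 → N31 → N12 → N22.
So from N38 the first move is to N31.

N31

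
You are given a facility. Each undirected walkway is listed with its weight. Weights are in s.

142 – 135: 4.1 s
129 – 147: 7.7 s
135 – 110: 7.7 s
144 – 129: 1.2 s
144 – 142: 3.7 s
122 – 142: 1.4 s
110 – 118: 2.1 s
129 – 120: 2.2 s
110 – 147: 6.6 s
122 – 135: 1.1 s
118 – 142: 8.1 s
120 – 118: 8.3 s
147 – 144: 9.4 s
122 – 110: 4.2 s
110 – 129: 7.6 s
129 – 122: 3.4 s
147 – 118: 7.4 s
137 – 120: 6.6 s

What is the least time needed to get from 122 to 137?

Candidate routes:
122 → 135 → 142 → 144 → 129 → 120 → 137: 1.1+4.1+3.7+1.2+2.2+6.6 = 18.9
122 → 142 → 144 → 129 → 120 → 137: 1.4+3.7+1.2+2.2+6.6 = 15.1
122 → 129 → 120 → 137: 3.4+2.2+6.6 = 12.2
Cheapest is 122 → 129 → 120 → 137 at 12.2 s.

12.2 s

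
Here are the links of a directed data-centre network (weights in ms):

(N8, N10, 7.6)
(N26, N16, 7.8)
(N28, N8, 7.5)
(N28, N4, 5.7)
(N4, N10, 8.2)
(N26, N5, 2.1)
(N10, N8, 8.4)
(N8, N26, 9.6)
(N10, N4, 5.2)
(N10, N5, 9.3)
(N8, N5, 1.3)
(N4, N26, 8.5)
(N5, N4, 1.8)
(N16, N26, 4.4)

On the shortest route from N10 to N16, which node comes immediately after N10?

Enumerating some paths:
N10 - N5 - N4 - N26 - N16: 9.3+1.8+8.5+7.8 = 27.4
N10 - N8 - N26 - N16: 8.4+9.6+7.8 = 25.8
N10 - N4 - N26 - N16: 5.2+8.5+7.8 = 21.5
Cheapest is N10 - N4 - N26 - N16 at 21.5 ms.
So from N10 the first move is to N4.

N4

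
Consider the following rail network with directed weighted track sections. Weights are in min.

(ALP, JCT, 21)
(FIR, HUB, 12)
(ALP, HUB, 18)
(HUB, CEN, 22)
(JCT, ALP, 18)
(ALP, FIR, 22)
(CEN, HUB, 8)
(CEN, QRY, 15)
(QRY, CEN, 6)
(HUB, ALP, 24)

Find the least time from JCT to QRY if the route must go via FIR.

Shortest JCT→FIR: JCT–ALP–FIR = 40
Shortest FIR→QRY: FIR–HUB–CEN–QRY = 49
Total via FIR: 40 + 49 = 89 min.

89 min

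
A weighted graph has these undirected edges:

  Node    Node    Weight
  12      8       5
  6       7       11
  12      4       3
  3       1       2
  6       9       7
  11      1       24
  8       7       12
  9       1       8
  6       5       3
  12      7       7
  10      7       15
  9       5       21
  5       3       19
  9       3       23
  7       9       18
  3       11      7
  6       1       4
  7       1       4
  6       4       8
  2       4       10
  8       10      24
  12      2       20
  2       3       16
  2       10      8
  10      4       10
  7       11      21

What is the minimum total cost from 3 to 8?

18

Running Dijkstra from 3:
3: 0
1: 2  (via 3)
6: 6  (via 1)
7: 6  (via 1)
11: 7  (via 3)
5: 9  (via 6)
9: 10  (via 1)
12: 13  (via 7)
4: 14  (via 6)
2: 16  (via 3)
8: 18  (via 7)
Shortest route: 3 → 1 → 7 → 8 = 18.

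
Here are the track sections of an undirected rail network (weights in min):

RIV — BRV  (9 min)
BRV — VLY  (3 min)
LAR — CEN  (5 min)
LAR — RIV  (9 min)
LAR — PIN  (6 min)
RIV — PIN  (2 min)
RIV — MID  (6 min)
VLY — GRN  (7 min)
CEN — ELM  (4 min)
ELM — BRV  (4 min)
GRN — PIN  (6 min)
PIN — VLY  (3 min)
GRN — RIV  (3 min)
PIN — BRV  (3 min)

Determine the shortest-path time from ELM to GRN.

Settle nodes by increasing distance from ELM:
ELM: 0
CEN: 4  (via ELM)
BRV: 4  (via ELM)
VLY: 7  (via BRV)
PIN: 7  (via BRV)
RIV: 9  (via PIN)
LAR: 9  (via CEN)
GRN: 12  (via RIV)
Shortest route: ELM–BRV–PIN–RIV–GRN = 12 min.

12 min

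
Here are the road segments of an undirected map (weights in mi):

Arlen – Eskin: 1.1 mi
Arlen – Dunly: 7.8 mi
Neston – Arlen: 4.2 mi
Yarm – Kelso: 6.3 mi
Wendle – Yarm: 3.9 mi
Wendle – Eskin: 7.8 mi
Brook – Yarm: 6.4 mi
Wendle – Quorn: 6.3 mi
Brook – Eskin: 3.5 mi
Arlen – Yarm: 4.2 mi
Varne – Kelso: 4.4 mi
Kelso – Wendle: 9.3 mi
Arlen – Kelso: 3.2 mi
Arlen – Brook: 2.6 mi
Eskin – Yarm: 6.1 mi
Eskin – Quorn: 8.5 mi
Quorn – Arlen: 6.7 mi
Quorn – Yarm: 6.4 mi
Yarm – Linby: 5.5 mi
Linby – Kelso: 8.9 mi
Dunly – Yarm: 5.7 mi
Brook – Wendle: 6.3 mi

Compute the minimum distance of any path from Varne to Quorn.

Enumerating some paths:
Varne → Kelso → Arlen → Quorn: 4.4+3.2+6.7 = 14.3
Varne → Kelso → Arlen → Eskin → Quorn: 4.4+3.2+1.1+8.5 = 17.2
Varne → Kelso → Yarm → Quorn: 4.4+6.3+6.4 = 17.1
Cheapest is Varne → Kelso → Arlen → Quorn at 14.3 mi.

14.3 mi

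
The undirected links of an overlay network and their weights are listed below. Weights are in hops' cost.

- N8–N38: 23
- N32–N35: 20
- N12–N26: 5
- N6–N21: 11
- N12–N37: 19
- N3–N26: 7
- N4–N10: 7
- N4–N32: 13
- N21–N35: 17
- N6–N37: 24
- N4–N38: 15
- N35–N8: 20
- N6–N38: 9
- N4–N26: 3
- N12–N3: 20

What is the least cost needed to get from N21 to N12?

Compare a few routes:
N21 → N6 → N38 → N4 → N26 → N3 → N12: 11+9+15+3+7+20 = 65
N21 → N6 → N38 → N4 → N26 → N12: 11+9+15+3+5 = 43
N21 → N35 → N32 → N4 → N26 → N12: 17+20+13+3+5 = 58
N21 → N6 → N37 → N12: 11+24+19 = 54
Cheapest is N21 → N6 → N38 → N4 → N26 → N12 at 43 hops' cost.

43 hops' cost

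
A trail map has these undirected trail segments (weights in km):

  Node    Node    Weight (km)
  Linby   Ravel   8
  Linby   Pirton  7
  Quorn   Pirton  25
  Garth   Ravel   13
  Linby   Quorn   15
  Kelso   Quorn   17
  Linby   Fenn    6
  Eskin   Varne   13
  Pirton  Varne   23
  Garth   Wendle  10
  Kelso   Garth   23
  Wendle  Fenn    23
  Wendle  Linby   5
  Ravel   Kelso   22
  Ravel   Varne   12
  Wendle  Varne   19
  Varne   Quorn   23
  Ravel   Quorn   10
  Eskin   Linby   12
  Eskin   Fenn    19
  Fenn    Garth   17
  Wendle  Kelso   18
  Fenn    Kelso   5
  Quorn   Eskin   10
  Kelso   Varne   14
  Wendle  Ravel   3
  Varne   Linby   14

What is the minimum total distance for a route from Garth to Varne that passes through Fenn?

Shortest Garth→Fenn: Garth–Fenn = 17
Shortest Fenn→Varne: Fenn–Kelso–Varne = 19
Total via Fenn: 17 + 19 = 36 km.

36 km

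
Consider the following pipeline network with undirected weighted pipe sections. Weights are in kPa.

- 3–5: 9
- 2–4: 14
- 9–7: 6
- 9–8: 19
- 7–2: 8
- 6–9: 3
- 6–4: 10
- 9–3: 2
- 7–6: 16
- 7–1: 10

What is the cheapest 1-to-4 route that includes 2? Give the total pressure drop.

32 kPa

Shortest 1→2: 1–7–2 = 18
Shortest 2→4: 2–4 = 14
Total via 2: 18 + 14 = 32 kPa.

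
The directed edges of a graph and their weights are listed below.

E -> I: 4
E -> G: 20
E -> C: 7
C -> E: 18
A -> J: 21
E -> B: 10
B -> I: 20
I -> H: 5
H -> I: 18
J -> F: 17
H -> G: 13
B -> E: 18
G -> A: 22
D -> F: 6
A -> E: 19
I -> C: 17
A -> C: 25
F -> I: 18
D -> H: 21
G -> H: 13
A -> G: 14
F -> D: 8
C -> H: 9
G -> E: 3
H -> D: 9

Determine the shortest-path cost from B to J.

81

Shortest distances from B:
B: 0
E: 18  (via B)
I: 20  (via B)
C: 25  (via E)
H: 25  (via I)
D: 34  (via H)
G: 38  (via E)
F: 40  (via D)
A: 60  (via G)
J: 81  (via A)
Shortest route: B–E–G–A–J = 81.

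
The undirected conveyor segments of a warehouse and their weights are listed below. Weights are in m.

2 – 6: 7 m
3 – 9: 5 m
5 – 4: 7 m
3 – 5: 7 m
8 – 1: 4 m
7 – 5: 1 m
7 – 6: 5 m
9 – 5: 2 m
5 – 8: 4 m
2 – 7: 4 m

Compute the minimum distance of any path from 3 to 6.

13 m

Running Dijkstra from 3:
3: 0
9: 5  (via 3)
5: 7  (via 3)
7: 8  (via 5)
8: 11  (via 5)
2: 12  (via 7)
6: 13  (via 7)
Shortest route: 3–5–7–6 = 13 m.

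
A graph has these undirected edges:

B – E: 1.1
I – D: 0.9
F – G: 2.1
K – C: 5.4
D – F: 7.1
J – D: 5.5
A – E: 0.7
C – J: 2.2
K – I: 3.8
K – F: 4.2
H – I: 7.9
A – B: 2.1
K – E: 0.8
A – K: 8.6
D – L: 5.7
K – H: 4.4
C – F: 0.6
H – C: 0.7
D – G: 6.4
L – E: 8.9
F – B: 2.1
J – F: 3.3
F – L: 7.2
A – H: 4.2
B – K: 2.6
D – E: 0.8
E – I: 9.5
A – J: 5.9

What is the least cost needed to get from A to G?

6

Shortest distances from A:
A: 0
E: 0.7  (via A)
D: 1.5  (via E)
K: 1.5  (via E)
B: 1.8  (via E)
I: 2.4  (via D)
F: 3.9  (via B)
H: 4.2  (via A)
C: 4.5  (via F)
J: 5.9  (via A)
G: 6  (via F)
Shortest route: A–E–B–F–G = 6.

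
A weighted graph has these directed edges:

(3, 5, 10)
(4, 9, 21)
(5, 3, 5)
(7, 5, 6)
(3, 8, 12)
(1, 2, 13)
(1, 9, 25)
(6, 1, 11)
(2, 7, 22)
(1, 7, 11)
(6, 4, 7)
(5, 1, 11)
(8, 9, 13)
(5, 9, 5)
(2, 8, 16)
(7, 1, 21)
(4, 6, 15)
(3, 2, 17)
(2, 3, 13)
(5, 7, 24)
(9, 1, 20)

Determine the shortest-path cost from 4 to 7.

Compare a few routes:
4–6–1–7: 15+11+11 = 37
4–9–1–7: 21+20+11 = 52
Cheapest is 4–6–1–7 at 37.

37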